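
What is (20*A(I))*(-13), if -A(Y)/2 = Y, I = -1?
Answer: -520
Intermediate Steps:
A(Y) = -2*Y
(20*A(I))*(-13) = (20*(-2*(-1)))*(-13) = (20*2)*(-13) = 40*(-13) = -520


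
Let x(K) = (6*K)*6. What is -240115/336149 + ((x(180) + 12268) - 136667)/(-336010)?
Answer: -41042687219/112949425490 ≈ -0.36337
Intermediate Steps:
x(K) = 36*K
-240115/336149 + ((x(180) + 12268) - 136667)/(-336010) = -240115/336149 + ((36*180 + 12268) - 136667)/(-336010) = -240115*1/336149 + ((6480 + 12268) - 136667)*(-1/336010) = -240115/336149 + (18748 - 136667)*(-1/336010) = -240115/336149 - 117919*(-1/336010) = -240115/336149 + 117919/336010 = -41042687219/112949425490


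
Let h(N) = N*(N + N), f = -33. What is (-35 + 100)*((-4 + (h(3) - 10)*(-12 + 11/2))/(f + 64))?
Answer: -3640/31 ≈ -117.42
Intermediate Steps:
h(N) = 2*N**2 (h(N) = N*(2*N) = 2*N**2)
(-35 + 100)*((-4 + (h(3) - 10)*(-12 + 11/2))/(f + 64)) = (-35 + 100)*((-4 + (2*3**2 - 10)*(-12 + 11/2))/(-33 + 64)) = 65*((-4 + (2*9 - 10)*(-12 + 11*(1/2)))/31) = 65*((-4 + (18 - 10)*(-12 + 11/2))*(1/31)) = 65*((-4 + 8*(-13/2))*(1/31)) = 65*((-4 - 52)*(1/31)) = 65*(-56*1/31) = 65*(-56/31) = -3640/31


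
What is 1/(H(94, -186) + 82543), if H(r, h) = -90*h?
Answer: 1/99283 ≈ 1.0072e-5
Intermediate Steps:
1/(H(94, -186) + 82543) = 1/(-90*(-186) + 82543) = 1/(16740 + 82543) = 1/99283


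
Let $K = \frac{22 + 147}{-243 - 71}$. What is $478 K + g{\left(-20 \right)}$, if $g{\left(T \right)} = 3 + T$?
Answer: $- \frac{43060}{157} \approx -274.27$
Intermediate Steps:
$K = - \frac{169}{314}$ ($K = \frac{169}{-314} = 169 \left(- \frac{1}{314}\right) = - \frac{169}{314} \approx -0.53822$)
$478 K + g{\left(-20 \right)} = 478 \left(- \frac{169}{314}\right) + \left(3 - 20\right) = - \frac{40391}{157} - 17 = - \frac{43060}{157}$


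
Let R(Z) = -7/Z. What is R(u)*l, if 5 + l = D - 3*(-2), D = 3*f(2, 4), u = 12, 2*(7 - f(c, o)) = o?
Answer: -28/3 ≈ -9.3333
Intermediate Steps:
f(c, o) = 7 - o/2
D = 15 (D = 3*(7 - ½*4) = 3*(7 - 2) = 3*5 = 15)
l = 16 (l = -5 + (15 - 3*(-2)) = -5 + (15 + 6) = -5 + 21 = 16)
R(u)*l = -7/12*16 = -28/3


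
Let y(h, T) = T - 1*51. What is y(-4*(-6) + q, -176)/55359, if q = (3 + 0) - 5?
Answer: -227/55359 ≈ -0.0041005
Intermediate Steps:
q = -2 (q = 3 - 5 = -2)
y(h, T) = -51 + T (y(h, T) = T - 51 = -51 + T)
y(-4*(-6) + q, -176)/55359 = (-51 - 176)/55359 = -227*1/55359 = -227/55359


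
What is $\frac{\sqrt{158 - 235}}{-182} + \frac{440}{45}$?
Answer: $\frac{88}{9} - \frac{i \sqrt{77}}{182} \approx 9.7778 - 0.048214 i$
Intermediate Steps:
$\frac{\sqrt{158 - 235}}{-182} + \frac{440}{45} = \sqrt{-77} \left(- \frac{1}{182}\right) + 440 \cdot \frac{1}{45} = i \sqrt{77} \left(- \frac{1}{182}\right) + \frac{88}{9} = - \frac{i \sqrt{77}}{182} + \frac{88}{9} = \frac{88}{9} - \frac{i \sqrt{77}}{182}$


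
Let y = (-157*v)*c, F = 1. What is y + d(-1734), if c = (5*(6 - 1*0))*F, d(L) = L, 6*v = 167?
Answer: -132829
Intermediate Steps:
v = 167/6 (v = (⅙)*167 = 167/6 ≈ 27.833)
c = 30 (c = (5*(6 - 1*0))*1 = (5*(6 + 0))*1 = (5*6)*1 = 30*1 = 30)
y = -131095 (y = -157*167/6*30 = -26219/6*30 = -131095)
y + d(-1734) = -131095 - 1734 = -132829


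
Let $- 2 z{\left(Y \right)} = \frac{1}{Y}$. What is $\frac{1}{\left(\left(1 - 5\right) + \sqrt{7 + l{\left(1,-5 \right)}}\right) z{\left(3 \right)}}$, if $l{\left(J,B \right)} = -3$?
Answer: $3$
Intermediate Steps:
$z{\left(Y \right)} = - \frac{1}{2 Y}$
$\frac{1}{\left(\left(1 - 5\right) + \sqrt{7 + l{\left(1,-5 \right)}}\right) z{\left(3 \right)}} = \frac{1}{\left(\left(1 - 5\right) + \sqrt{7 - 3}\right) \left(- \frac{1}{2 \cdot 3}\right)} = \frac{1}{\left(\left(1 - 5\right) + \sqrt{4}\right) \left(\left(- \frac{1}{2}\right) \frac{1}{3}\right)} = \frac{1}{\left(-4 + 2\right) \left(- \frac{1}{6}\right)} = \frac{1}{\left(-2\right) \left(- \frac{1}{6}\right)} = \frac{1}{\frac{1}{3}} = 3$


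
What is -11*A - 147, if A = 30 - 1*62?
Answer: 205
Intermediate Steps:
A = -32 (A = 30 - 62 = -32)
-11*A - 147 = -11*(-32) - 147 = 352 - 147 = 205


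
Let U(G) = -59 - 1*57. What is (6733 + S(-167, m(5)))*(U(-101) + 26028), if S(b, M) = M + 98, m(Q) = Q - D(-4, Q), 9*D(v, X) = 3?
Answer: 531377384/3 ≈ 1.7713e+8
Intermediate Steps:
D(v, X) = 1/3 (D(v, X) = (1/9)*3 = 1/3)
m(Q) = -1/3 + Q (m(Q) = Q - 1*1/3 = Q - 1/3 = -1/3 + Q)
S(b, M) = 98 + M
U(G) = -116 (U(G) = -59 - 57 = -116)
(6733 + S(-167, m(5)))*(U(-101) + 26028) = (6733 + (98 + (-1/3 + 5)))*(-116 + 26028) = (6733 + (98 + 14/3))*25912 = (6733 + 308/3)*25912 = (20507/3)*25912 = 531377384/3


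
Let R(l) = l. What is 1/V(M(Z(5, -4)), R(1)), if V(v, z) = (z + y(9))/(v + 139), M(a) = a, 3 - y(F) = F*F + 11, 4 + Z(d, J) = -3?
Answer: -3/2 ≈ -1.5000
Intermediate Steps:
Z(d, J) = -7 (Z(d, J) = -4 - 3 = -7)
y(F) = -8 - F**2 (y(F) = 3 - (F*F + 11) = 3 - (F**2 + 11) = 3 - (11 + F**2) = 3 + (-11 - F**2) = -8 - F**2)
V(v, z) = (-89 + z)/(139 + v) (V(v, z) = (z + (-8 - 1*9**2))/(v + 139) = (z + (-8 - 1*81))/(139 + v) = (z + (-8 - 81))/(139 + v) = (z - 89)/(139 + v) = (-89 + z)/(139 + v))
1/V(M(Z(5, -4)), R(1)) = 1/((-89 + 1)/(139 - 7)) = 1/(-88/132) = 1/((1/132)*(-88)) = 1/(-2/3) = -3/2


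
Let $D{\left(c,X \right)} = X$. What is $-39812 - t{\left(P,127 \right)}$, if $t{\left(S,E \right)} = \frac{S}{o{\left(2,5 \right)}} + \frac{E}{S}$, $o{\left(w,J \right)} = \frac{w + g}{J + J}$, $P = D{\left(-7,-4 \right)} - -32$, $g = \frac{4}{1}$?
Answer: $- \frac{3348509}{84} \approx -39863.0$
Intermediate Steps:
$g = 4$ ($g = 4 \cdot 1 = 4$)
$P = 28$ ($P = -4 - -32 = -4 + 32 = 28$)
$o{\left(w,J \right)} = \frac{4 + w}{2 J}$ ($o{\left(w,J \right)} = \frac{w + 4}{J + J} = \frac{4 + w}{2 J}$)
$t{\left(S,E \right)} = \frac{5 S}{3} + \frac{E}{S}$ ($t{\left(S,E \right)} = \frac{S}{\frac{1}{2} \cdot \frac{1}{5} \left(4 + 2\right)} + \frac{E}{S} = \frac{S}{\frac{1}{2} \cdot \frac{1}{5} \cdot 6} + \frac{E}{S} = \frac{S}{\frac{3}{5}} + \frac{E}{S} = S \frac{5}{3} + \frac{E}{S} = \frac{5 S}{3} + \frac{E}{S}$)
$-39812 - t{\left(P,127 \right)} = -39812 - \left(\frac{5}{3} \cdot 28 + \frac{127}{28}\right) = -39812 - \left(\frac{140}{3} + 127 \cdot \frac{1}{28}\right) = -39812 - \left(\frac{140}{3} + \frac{127}{28}\right) = -39812 - \frac{4301}{84} = - \frac{3348509}{84}$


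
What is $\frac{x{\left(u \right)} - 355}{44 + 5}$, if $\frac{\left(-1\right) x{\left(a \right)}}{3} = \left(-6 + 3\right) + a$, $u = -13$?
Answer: $- \frac{307}{49} \approx -6.2653$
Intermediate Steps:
$x{\left(a \right)} = 9 - 3 a$ ($x{\left(a \right)} = - 3 \left(\left(-6 + 3\right) + a\right) = - 3 \left(-3 + a\right) = 9 - 3 a$)
$\frac{x{\left(u \right)} - 355}{44 + 5} = \frac{\left(9 - -39\right) - 355}{44 + 5} = \frac{\left(9 + 39\right) - 355}{49} = \left(48 - 355\right) \frac{1}{49} = \left(-307\right) \frac{1}{49} = - \frac{307}{49}$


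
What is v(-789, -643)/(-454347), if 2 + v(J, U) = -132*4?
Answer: 530/454347 ≈ 0.0011665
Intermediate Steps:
v(J, U) = -530 (v(J, U) = -2 - 132*4 = -2 - 528 = -530)
v(-789, -643)/(-454347) = -530/(-454347) = -530*(-1/454347) = 530/454347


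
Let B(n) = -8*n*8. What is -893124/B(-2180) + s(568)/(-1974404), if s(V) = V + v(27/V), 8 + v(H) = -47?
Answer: -5800852539/906147520 ≈ -6.4017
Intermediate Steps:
v(H) = -55 (v(H) = -8 - 47 = -55)
B(n) = -64*n
s(V) = -55 + V (s(V) = V - 55 = -55 + V)
-893124/B(-2180) + s(568)/(-1974404) = -893124/((-64*(-2180))) + (-55 + 568)/(-1974404) = -893124/139520 + 513*(-1/1974404) = -893124*1/139520 - 27/103916 = -223281/34880 - 27/103916 = -5800852539/906147520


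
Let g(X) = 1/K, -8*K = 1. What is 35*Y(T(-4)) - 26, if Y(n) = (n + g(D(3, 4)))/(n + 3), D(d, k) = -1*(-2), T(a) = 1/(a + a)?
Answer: -2873/23 ≈ -124.91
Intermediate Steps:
K = -1/8 (K = -1/8*1 = -1/8 ≈ -0.12500)
T(a) = 1/(2*a)
D(d, k) = 2
g(X) = -8 (g(X) = 1/(-1/8) = -8)
Y(n) = (-8 + n)/(3 + n) (Y(n) = (n - 8)/(n + 3) = (-8 + n)/(3 + n))
35*Y(T(-4)) - 26 = 35*((-8 + (1/2)/(-4))/(3 + (1/2)/(-4))) - 26 = 35*((-8 + (1/2)*(-1/4))/(3 + (1/2)*(-1/4))) - 26 = 35*((-8 - 1/8)/(3 - 1/8)) - 26 = 35*(-65/8/(23/8)) - 26 = 35*((8/23)*(-65/8)) - 26 = 35*(-65/23) - 26 = -2275/23 - 26 = -2873/23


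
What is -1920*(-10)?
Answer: 19200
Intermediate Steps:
-1920*(-10) = -64*(-300) = 19200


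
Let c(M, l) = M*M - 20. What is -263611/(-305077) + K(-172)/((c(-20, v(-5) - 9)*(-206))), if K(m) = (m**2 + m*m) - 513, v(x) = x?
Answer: 548235529/4776285512 ≈ 0.11478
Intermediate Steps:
c(M, l) = -20 + M**2 (c(M, l) = M**2 - 20 = -20 + M**2)
K(m) = -513 + 2*m**2 (K(m) = (m**2 + m**2) - 513 = 2*m**2 - 513 = -513 + 2*m**2)
-263611/(-305077) + K(-172)/((c(-20, v(-5) - 9)*(-206))) = -263611/(-305077) + (-513 + 2*(-172)**2)/(((-20 + (-20)**2)*(-206))) = -263611*(-1/305077) + (-513 + 2*29584)/(((-20 + 400)*(-206))) = 263611/305077 + (-513 + 59168)/((380*(-206))) = 263611/305077 + 58655/(-78280) = 263611/305077 + 58655*(-1/78280) = 263611/305077 - 11731/15656 = 548235529/4776285512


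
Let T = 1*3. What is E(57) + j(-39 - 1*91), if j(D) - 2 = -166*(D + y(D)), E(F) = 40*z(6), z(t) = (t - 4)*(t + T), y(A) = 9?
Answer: 20808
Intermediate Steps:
T = 3
z(t) = (-4 + t)*(3 + t) (z(t) = (t - 4)*(t + 3) = (-4 + t)*(3 + t))
E(F) = 720 (E(F) = 40*(-12 + 6**2 - 1*6) = 40*(-12 + 36 - 6) = 40*18 = 720)
j(D) = -1492 - 166*D (j(D) = 2 - 166*(D + 9) = 2 - 166*(9 + D) = 2 + (-1494 - 166*D) = -1492 - 166*D)
E(57) + j(-39 - 1*91) = 720 + (-1492 - 166*(-39 - 1*91)) = 720 + (-1492 - 166*(-39 - 91)) = 720 + (-1492 - 166*(-130)) = 720 + (-1492 + 21580) = 720 + 20088 = 20808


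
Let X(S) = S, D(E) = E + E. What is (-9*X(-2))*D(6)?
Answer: 216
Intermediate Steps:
D(E) = 2*E
(-9*X(-2))*D(6) = (-9*(-2))*(2*6) = 18*12 = 216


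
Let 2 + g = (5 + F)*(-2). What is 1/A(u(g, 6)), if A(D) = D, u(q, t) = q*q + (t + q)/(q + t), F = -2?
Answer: 1/65 ≈ 0.015385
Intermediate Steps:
g = -8 (g = -2 + (5 - 2)*(-2) = -2 + 3*(-2) = -2 - 6 = -8)
u(q, t) = 1 + q² (u(q, t) = q² + (q + t)/(q + t) = q² + 1 = 1 + q²)
1/A(u(g, 6)) = 1/(1 + (-8)²) = 1/(1 + 64) = 1/65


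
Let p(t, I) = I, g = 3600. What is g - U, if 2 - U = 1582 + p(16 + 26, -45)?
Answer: 5135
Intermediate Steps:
U = -1535 (U = 2 - (1582 - 45) = 2 - 1*1537 = 2 - 1537 = -1535)
g - U = 3600 - 1*(-1535) = 3600 + 1535 = 5135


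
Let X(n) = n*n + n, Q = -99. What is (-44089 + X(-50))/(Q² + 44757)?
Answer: -41639/54558 ≈ -0.76321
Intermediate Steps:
X(n) = n + n² (X(n) = n² + n = n + n²)
(-44089 + X(-50))/(Q² + 44757) = (-44089 - 50*(1 - 50))/((-99)² + 44757) = (-44089 - 50*(-49))/(9801 + 44757) = (-44089 + 2450)/54558 = -41639*1/54558 = -41639/54558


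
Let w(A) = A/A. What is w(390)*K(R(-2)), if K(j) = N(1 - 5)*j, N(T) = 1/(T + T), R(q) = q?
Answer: 1/4 ≈ 0.25000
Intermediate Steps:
w(A) = 1
N(T) = 1/(2*T)
K(j) = -j/8 (K(j) = (1/(2*(1 - 5)))*j = ((1/2)/(-4))*j = ((1/2)*(-1/4))*j = -j/8)
w(390)*K(R(-2)) = 1*(-1/8*(-2)) = 1*(1/4) = 1/4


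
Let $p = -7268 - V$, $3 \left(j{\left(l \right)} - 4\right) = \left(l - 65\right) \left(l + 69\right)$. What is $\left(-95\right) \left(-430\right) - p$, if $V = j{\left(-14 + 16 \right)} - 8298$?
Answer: $38333$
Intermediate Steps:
$j{\left(l \right)} = 4 + \frac{\left(-65 + l\right) \left(69 + l\right)}{3}$ ($j{\left(l \right)} = 4 + \frac{\left(l - 65\right) \left(l + 69\right)}{3} = 4 + \frac{\left(-65 + l\right) \left(69 + l\right)}{3}$)
$V = -9785$ ($V = \left(-1491 + \frac{\left(-14 + 16\right)^{2}}{3} + \frac{4 \left(-14 + 16\right)}{3}\right) - 8298 = \left(-1491 + \frac{2^{2}}{3} + \frac{4}{3} \cdot 2\right) - 8298 = \left(-1491 + \frac{1}{3} \cdot 4 + \frac{8}{3}\right) - 8298 = \left(-1491 + \frac{4}{3} + \frac{8}{3}\right) - 8298 = -1487 - 8298 = -9785$)
$p = 2517$ ($p = -7268 - -9785 = -7268 + 9785 = 2517$)
$\left(-95\right) \left(-430\right) - p = \left(-95\right) \left(-430\right) - 2517 = 40850 - 2517 = 38333$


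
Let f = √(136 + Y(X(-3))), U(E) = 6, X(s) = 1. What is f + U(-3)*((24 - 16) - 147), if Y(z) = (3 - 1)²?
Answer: -834 + 2*√35 ≈ -822.17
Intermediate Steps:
Y(z) = 4 (Y(z) = 2² = 4)
f = 2*√35 (f = √(136 + 4) = √140 = 2*√35 ≈ 11.832)
f + U(-3)*((24 - 16) - 147) = 2*√35 + 6*((24 - 16) - 147) = 2*√35 + 6*(8 - 147) = 2*√35 + 6*(-139) = 2*√35 - 834 = -834 + 2*√35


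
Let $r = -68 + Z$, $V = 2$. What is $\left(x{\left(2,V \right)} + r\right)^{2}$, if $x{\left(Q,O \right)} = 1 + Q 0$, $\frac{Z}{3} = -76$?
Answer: $87025$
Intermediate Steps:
$Z = -228$ ($Z = 3 \left(-76\right) = -228$)
$x{\left(Q,O \right)} = 1$ ($x{\left(Q,O \right)} = 1 + 0 = 1$)
$r = -296$ ($r = -68 - 228 = -296$)
$\left(x{\left(2,V \right)} + r\right)^{2} = \left(1 - 296\right)^{2} = \left(-295\right)^{2} = 87025$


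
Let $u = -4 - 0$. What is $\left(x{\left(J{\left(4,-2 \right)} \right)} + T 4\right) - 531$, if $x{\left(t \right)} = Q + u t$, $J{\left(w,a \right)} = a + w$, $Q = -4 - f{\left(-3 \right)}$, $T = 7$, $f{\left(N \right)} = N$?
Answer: $-512$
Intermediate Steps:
$u = -4$ ($u = -4 + 0 = -4$)
$Q = -1$ ($Q = -4 - -3 = -4 + 3 = -1$)
$x{\left(t \right)} = -1 - 4 t$
$\left(x{\left(J{\left(4,-2 \right)} \right)} + T 4\right) - 531 = \left(\left(-1 - 4 \left(-2 + 4\right)\right) + 7 \cdot 4\right) - 531 = \left(\left(-1 - 8\right) + 28\right) - 531 = \left(-9 + 28\right) - 531 = 19 - 531 = -512$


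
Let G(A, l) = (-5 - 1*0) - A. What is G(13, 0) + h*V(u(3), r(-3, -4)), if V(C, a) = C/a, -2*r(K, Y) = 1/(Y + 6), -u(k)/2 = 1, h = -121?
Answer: -986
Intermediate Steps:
u(k) = -2 (u(k) = -2*1 = -2)
r(K, Y) = -1/(2*(6 + Y)) (r(K, Y) = -1/(2*(Y + 6)) = -1/(2*(6 + Y)))
G(A, l) = -5 - A (G(A, l) = (-5 + 0) - A = -5 - A)
G(13, 0) + h*V(u(3), r(-3, -4)) = (-5 - 1*13) - (-242)/((-1/(12 + 2*(-4)))) = (-5 - 13) - (-242)/((-1/(12 - 8))) = -18 - (-242)/((-1/4)) = -18 - (-242)/((-1*¼)) = -18 - (-242)/(-¼) = -18 - (-242)*(-4) = -18 - 121*8 = -18 - 968 = -986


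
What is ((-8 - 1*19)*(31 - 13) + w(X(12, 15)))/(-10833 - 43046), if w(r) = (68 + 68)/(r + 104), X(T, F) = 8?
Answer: 6787/754306 ≈ 0.0089977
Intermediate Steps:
w(r) = 136/(104 + r)
((-8 - 1*19)*(31 - 13) + w(X(12, 15)))/(-10833 - 43046) = ((-8 - 1*19)*(31 - 13) + 136/(104 + 8))/(-10833 - 43046) = ((-8 - 19)*18 + 136/112)/(-53879) = (-27*18 + 136*(1/112))*(-1/53879) = (-486 + 17/14)*(-1/53879) = -6787/14*(-1/53879) = 6787/754306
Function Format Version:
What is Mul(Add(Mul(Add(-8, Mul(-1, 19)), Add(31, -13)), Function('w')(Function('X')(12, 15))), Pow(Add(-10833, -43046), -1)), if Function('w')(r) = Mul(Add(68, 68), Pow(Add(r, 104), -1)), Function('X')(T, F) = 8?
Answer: Rational(6787, 754306) ≈ 0.0089977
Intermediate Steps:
Function('w')(r) = Mul(136, Pow(Add(104, r), -1))
Mul(Add(Mul(Add(-8, Mul(-1, 19)), Add(31, -13)), Function('w')(Function('X')(12, 15))), Pow(Add(-10833, -43046), -1)) = Mul(Add(Mul(Add(-8, Mul(-1, 19)), Add(31, -13)), Mul(136, Pow(Add(104, 8), -1))), Pow(Add(-10833, -43046), -1)) = Mul(Add(Mul(Add(-8, -19), 18), Mul(136, Pow(112, -1))), Pow(-53879, -1)) = Mul(Add(Mul(-27, 18), Mul(136, Rational(1, 112))), Rational(-1, 53879)) = Mul(Add(-486, Rational(17, 14)), Rational(-1, 53879)) = Mul(Rational(-6787, 14), Rational(-1, 53879)) = Rational(6787, 754306)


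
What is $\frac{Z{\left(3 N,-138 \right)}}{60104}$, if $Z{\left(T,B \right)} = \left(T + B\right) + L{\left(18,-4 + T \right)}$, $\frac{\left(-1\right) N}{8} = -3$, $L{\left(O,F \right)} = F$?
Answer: $\frac{1}{30052} \approx 3.3276 \cdot 10^{-5}$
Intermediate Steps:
$N = 24$ ($N = \left(-8\right) \left(-3\right) = 24$)
$Z{\left(T,B \right)} = -4 + B + 2 T$ ($Z{\left(T,B \right)} = \left(T + B\right) + \left(-4 + T\right) = \left(B + T\right) + \left(-4 + T\right) = -4 + B + 2 T$)
$\frac{Z{\left(3 N,-138 \right)}}{60104} = \frac{-4 - 138 + 2 \cdot 3 \cdot 24}{60104} = \left(-4 - 138 + 2 \cdot 72\right) \frac{1}{60104} = \left(-4 - 138 + 144\right) \frac{1}{60104} = 2 \cdot \frac{1}{60104} = \frac{1}{30052}$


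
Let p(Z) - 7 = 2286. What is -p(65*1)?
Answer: -2293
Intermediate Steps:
p(Z) = 2293 (p(Z) = 7 + 2286 = 2293)
-p(65*1) = -1*2293 = -2293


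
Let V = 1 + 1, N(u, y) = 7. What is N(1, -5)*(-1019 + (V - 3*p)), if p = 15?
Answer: -7434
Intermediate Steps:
V = 2
N(1, -5)*(-1019 + (V - 3*p)) = 7*(-1019 + (2 - 3*15)) = 7*(-1019 + (2 - 45)) = 7*(-1019 - 43) = 7*(-1062) = -7434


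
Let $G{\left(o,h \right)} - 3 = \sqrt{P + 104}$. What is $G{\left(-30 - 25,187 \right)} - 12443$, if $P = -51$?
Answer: $-12440 + \sqrt{53} \approx -12433.0$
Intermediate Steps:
$G{\left(o,h \right)} = 3 + \sqrt{53}$ ($G{\left(o,h \right)} = 3 + \sqrt{-51 + 104} = 3 + \sqrt{53}$)
$G{\left(-30 - 25,187 \right)} - 12443 = \left(3 + \sqrt{53}\right) - 12443 = -12440 + \sqrt{53}$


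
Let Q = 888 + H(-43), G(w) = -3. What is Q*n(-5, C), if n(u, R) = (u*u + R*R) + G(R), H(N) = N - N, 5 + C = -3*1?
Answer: 76368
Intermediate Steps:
C = -8 (C = -5 - 3*1 = -5 - 3 = -8)
H(N) = 0
n(u, R) = -3 + R² + u² (n(u, R) = (u*u + R*R) - 3 = (u² + R²) - 3 = (R² + u²) - 3 = -3 + R² + u²)
Q = 888 (Q = 888 + 0 = 888)
Q*n(-5, C) = 888*(-3 + (-8)² + (-5)²) = 888*(-3 + 64 + 25) = 888*86 = 76368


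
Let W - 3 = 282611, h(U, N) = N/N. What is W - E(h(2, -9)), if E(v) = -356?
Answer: 282970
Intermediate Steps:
h(U, N) = 1
W = 282614 (W = 3 + 282611 = 282614)
W - E(h(2, -9)) = 282614 - 1*(-356) = 282614 + 356 = 282970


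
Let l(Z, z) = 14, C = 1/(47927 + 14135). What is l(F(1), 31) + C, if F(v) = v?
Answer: 868869/62062 ≈ 14.000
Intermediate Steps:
C = 1/62062 ≈ 1.6113e-5
l(F(1), 31) + C = 14 + 1/62062 = 868869/62062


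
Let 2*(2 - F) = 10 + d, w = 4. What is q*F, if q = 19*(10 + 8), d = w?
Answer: -1710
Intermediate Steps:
d = 4
F = -5 (F = 2 - (10 + 4)/2 = 2 - ½*14 = 2 - 7 = -5)
q = 342 (q = 19*18 = 342)
q*F = 342*(-5) = -1710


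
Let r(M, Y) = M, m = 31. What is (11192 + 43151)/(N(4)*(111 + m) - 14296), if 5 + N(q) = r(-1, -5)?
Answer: -54343/15148 ≈ -3.5875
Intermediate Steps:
N(q) = -6 (N(q) = -5 - 1 = -6)
(11192 + 43151)/(N(4)*(111 + m) - 14296) = (11192 + 43151)/(-6*(111 + 31) - 14296) = 54343/(-6*142 - 14296) = 54343/(-852 - 14296) = 54343/(-15148) = 54343*(-1/15148) = -54343/15148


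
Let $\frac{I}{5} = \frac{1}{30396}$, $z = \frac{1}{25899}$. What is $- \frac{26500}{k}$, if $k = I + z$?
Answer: $- \frac{6953829702000}{53297} \approx -1.3047 \cdot 10^{8}$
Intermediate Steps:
$z = \frac{1}{25899} \approx 3.8612 \cdot 10^{-5}$
$I = \frac{5}{30396} \approx 0.0001645$
$k = \frac{53297}{262408668}$ ($k = \frac{5}{30396} + \frac{1}{25899} = \frac{53297}{262408668} \approx 0.00020311$)
$- \frac{26500}{k} = - \frac{26500}{\frac{53297}{262408668}} = \left(-26500\right) \frac{262408668}{53297} = - \frac{6953829702000}{53297}$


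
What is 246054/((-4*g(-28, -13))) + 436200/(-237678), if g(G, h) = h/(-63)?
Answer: -307030408913/1029938 ≈ -2.9811e+5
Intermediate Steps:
g(G, h) = -h/63 (g(G, h) = h*(-1/63) = -h/63)
246054/((-4*g(-28, -13))) + 436200/(-237678) = 246054/((-(-4)*(-13)/63)) + 436200/(-237678) = 246054/((-4*13/63)) + 436200*(-1/237678) = 246054/(-52/63) - 72700/39613 = 246054*(-63/52) - 72700/39613 = -7750701/26 - 72700/39613 = -307030408913/1029938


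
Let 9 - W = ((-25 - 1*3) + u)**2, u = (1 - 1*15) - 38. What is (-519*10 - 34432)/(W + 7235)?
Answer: -19811/422 ≈ -46.945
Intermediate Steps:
u = -52 (u = (1 - 15) - 38 = -14 - 38 = -52)
W = -6391 (W = 9 - ((-25 - 1*3) - 52)**2 = 9 - ((-25 - 3) - 52)**2 = 9 - (-28 - 52)**2 = 9 - 1*(-80)**2 = 9 - 1*6400 = 9 - 6400 = -6391)
(-519*10 - 34432)/(W + 7235) = (-519*10 - 34432)/(-6391 + 7235) = (-5190 - 34432)/844 = -39622*1/844 = -19811/422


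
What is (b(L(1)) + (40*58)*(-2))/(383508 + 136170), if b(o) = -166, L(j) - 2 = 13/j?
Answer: -267/28871 ≈ -0.0092480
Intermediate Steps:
L(j) = 2 + 13/j
(b(L(1)) + (40*58)*(-2))/(383508 + 136170) = (-166 + (40*58)*(-2))/(383508 + 136170) = (-166 + 2320*(-2))/519678 = (-166 - 4640)*(1/519678) = -4806*1/519678 = -267/28871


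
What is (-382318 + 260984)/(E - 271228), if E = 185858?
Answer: 60667/42685 ≈ 1.4213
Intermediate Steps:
(-382318 + 260984)/(E - 271228) = (-382318 + 260984)/(185858 - 271228) = -121334/(-85370) = -121334*(-1/85370) = 60667/42685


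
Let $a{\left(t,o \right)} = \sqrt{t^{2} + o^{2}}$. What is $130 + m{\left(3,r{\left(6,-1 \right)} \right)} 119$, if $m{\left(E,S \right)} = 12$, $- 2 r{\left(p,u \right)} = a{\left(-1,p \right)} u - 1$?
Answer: $1558$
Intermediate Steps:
$a{\left(t,o \right)} = \sqrt{o^{2} + t^{2}}$
$r{\left(p,u \right)} = \frac{1}{2} - \frac{u \sqrt{1 + p^{2}}}{2}$ ($r{\left(p,u \right)} = - \frac{\sqrt{p^{2} + \left(-1\right)^{2}} u - 1}{2} = - \frac{\sqrt{p^{2} + 1} u - 1}{2} = - \frac{\sqrt{1 + p^{2}} u - 1}{2} = - \frac{u \sqrt{1 + p^{2}} - 1}{2} = - \frac{-1 + u \sqrt{1 + p^{2}}}{2} = \frac{1}{2} - \frac{u \sqrt{1 + p^{2}}}{2}$)
$130 + m{\left(3,r{\left(6,-1 \right)} \right)} 119 = 130 + 12 \cdot 119 = 130 + 1428 = 1558$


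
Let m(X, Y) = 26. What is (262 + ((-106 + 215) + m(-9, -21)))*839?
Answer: 333083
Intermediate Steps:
(262 + ((-106 + 215) + m(-9, -21)))*839 = (262 + ((-106 + 215) + 26))*839 = (262 + (109 + 26))*839 = (262 + 135)*839 = 397*839 = 333083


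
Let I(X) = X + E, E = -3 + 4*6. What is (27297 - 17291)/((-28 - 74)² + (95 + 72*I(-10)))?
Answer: 10006/11291 ≈ 0.88619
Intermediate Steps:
E = 21 (E = -3 + 24 = 21)
I(X) = 21 + X (I(X) = X + 21 = 21 + X)
(27297 - 17291)/((-28 - 74)² + (95 + 72*I(-10))) = (27297 - 17291)/((-28 - 74)² + (95 + 72*(21 - 10))) = 10006/((-102)² + (95 + 72*11)) = 10006/(10404 + (95 + 792)) = 10006/(10404 + 887) = 10006/11291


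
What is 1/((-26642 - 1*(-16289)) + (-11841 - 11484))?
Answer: -1/33678 ≈ -2.9693e-5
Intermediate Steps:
1/((-26642 - 1*(-16289)) + (-11841 - 11484)) = 1/((-26642 + 16289) - 23325) = 1/(-10353 - 23325) = 1/(-33678) = -1/33678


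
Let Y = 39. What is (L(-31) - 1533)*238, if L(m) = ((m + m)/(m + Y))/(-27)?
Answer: -19698427/54 ≈ -3.6479e+5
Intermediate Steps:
L(m) = -2*m/(27*(39 + m)) (L(m) = ((m + m)/(m + 39))/(-27) = ((2*m)/(39 + m))*(-1/27) = (2*m/(39 + m))*(-1/27) = -2*m/(27*(39 + m)))
(L(-31) - 1533)*238 = (-2*(-31)/(1053 + 27*(-31)) - 1533)*238 = (-2*(-31)/(1053 - 837) - 1533)*238 = (-2*(-31)/216 - 1533)*238 = (-2*(-31)*1/216 - 1533)*238 = (31/108 - 1533)*238 = -165533/108*238 = -19698427/54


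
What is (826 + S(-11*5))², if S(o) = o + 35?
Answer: 649636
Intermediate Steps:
S(o) = 35 + o
(826 + S(-11*5))² = (826 + (35 - 11*5))² = (826 + (35 - 55))² = (826 - 20)² = 806² = 649636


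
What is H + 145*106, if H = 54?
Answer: 15424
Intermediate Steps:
H + 145*106 = 54 + 145*106 = 54 + 15370 = 15424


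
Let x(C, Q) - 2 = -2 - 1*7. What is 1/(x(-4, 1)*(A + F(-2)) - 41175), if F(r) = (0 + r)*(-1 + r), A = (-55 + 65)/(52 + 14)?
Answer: -33/1360196 ≈ -2.4261e-5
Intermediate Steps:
A = 5/33 (A = 10/66 = 10*(1/66) = 5/33 ≈ 0.15152)
x(C, Q) = -7 (x(C, Q) = 2 + (-2 - 1*7) = 2 + (-2 - 7) = 2 - 9 = -7)
F(r) = r*(-1 + r)
1/(x(-4, 1)*(A + F(-2)) - 41175) = 1/(-7*(5/33 - 2*(-1 - 2)) - 41175) = 1/(-7*(5/33 - 2*(-3)) - 41175) = 1/(-7*(5/33 + 6) - 41175) = 1/(-7*203/33 - 41175) = 1/(-1421/33 - 41175) = 1/(-1360196/33) = -33/1360196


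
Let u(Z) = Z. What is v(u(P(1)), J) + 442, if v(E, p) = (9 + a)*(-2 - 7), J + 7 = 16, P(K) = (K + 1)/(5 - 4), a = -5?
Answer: 406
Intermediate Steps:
P(K) = 1 + K (P(K) = (1 + K)/1 = (1 + K)*1 = 1 + K)
J = 9 (J = -7 + 16 = 9)
v(E, p) = -36 (v(E, p) = (9 - 5)*(-2 - 7) = 4*(-9) = -36)
v(u(P(1)), J) + 442 = -36 + 442 = 406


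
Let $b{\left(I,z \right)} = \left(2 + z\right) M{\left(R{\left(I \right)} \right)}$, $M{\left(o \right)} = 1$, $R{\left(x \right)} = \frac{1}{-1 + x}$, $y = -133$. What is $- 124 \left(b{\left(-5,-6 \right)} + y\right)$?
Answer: $16988$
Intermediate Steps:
$b{\left(I,z \right)} = 2 + z$ ($b{\left(I,z \right)} = \left(2 + z\right) 1 = 2 + z$)
$- 124 \left(b{\left(-5,-6 \right)} + y\right) = - 124 \left(\left(2 - 6\right) - 133\right) = - 124 \left(-4 - 133\right) = \left(-124\right) \left(-137\right) = 16988$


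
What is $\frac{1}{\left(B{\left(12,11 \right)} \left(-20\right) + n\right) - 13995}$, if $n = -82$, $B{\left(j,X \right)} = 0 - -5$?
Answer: $- \frac{1}{14177} \approx -7.0537 \cdot 10^{-5}$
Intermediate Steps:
$B{\left(j,X \right)} = 5$ ($B{\left(j,X \right)} = 0 + 5 = 5$)
$\frac{1}{\left(B{\left(12,11 \right)} \left(-20\right) + n\right) - 13995} = \frac{1}{\left(5 \left(-20\right) - 82\right) - 13995} = \frac{1}{\left(-100 - 82\right) - 13995} = \frac{1}{-182 - 13995} = \frac{1}{-14177} = - \frac{1}{14177}$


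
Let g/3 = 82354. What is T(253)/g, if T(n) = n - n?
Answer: 0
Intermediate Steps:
g = 247062 (g = 3*82354 = 247062)
T(n) = 0
T(253)/g = 0/247062 = 0*(1/247062) = 0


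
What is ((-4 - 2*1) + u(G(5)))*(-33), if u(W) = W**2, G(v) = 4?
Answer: -330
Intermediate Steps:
((-4 - 2*1) + u(G(5)))*(-33) = ((-4 - 2*1) + 4**2)*(-33) = ((-4 - 2) + 16)*(-33) = (-6 + 16)*(-33) = 10*(-33) = -330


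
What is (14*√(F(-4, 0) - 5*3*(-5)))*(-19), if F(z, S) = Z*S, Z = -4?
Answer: -1330*√3 ≈ -2303.6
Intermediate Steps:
F(z, S) = -4*S
(14*√(F(-4, 0) - 5*3*(-5)))*(-19) = (14*√(-4*0 - 5*3*(-5)))*(-19) = (14*√(0 - 15*(-5)))*(-19) = (14*√(0 + 75))*(-19) = (14*√75)*(-19) = (14*(5*√3))*(-19) = (70*√3)*(-19) = -1330*√3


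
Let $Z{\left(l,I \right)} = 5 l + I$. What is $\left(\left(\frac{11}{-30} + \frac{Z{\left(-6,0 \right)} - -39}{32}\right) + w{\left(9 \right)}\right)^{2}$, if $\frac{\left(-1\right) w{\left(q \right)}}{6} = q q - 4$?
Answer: $\frac{49195683601}{230400} \approx 2.1352 \cdot 10^{5}$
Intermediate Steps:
$w{\left(q \right)} = 24 - 6 q^{2}$ ($w{\left(q \right)} = - 6 \left(q q - 4\right) = - 6 \left(q^{2} - 4\right) = - 6 \left(-4 + q^{2}\right) = 24 - 6 q^{2}$)
$Z{\left(l,I \right)} = I + 5 l$
$\left(\left(\frac{11}{-30} + \frac{Z{\left(-6,0 \right)} - -39}{32}\right) + w{\left(9 \right)}\right)^{2} = \left(\left(\frac{11}{-30} + \frac{\left(0 + 5 \left(-6\right)\right) - -39}{32}\right) + \left(24 - 6 \cdot 9^{2}\right)\right)^{2} = \left(\left(11 \left(- \frac{1}{30}\right) + \left(\left(0 - 30\right) + 39\right) \frac{1}{32}\right) + \left(24 - 486\right)\right)^{2} = \left(\left(- \frac{11}{30} + \left(-30 + 39\right) \frac{1}{32}\right) + \left(24 - 486\right)\right)^{2} = \left(\left(- \frac{11}{30} + 9 \cdot \frac{1}{32}\right) - 462\right)^{2} = \left(\left(- \frac{11}{30} + \frac{9}{32}\right) - 462\right)^{2} = \left(- \frac{41}{480} - 462\right)^{2} = \left(- \frac{221801}{480}\right)^{2} = \frac{49195683601}{230400}$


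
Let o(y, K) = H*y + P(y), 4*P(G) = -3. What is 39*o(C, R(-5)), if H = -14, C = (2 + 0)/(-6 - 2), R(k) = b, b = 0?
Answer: 429/4 ≈ 107.25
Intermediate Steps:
R(k) = 0
C = -1/4 (C = 2/(-8) = 2*(-1/8) = -1/4 ≈ -0.25000)
P(G) = -3/4 (P(G) = (1/4)*(-3) = -3/4)
o(y, K) = -3/4 - 14*y (o(y, K) = -14*y - 3/4 = -3/4 - 14*y)
39*o(C, R(-5)) = 39*(-3/4 - 14*(-1/4)) = 39*(-3/4 + 7/2) = 39*(11/4) = 429/4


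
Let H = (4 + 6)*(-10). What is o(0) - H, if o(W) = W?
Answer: 100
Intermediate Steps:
H = -100 (H = 10*(-10) = -100)
o(0) - H = 0 - 1*(-100) = 0 + 100 = 100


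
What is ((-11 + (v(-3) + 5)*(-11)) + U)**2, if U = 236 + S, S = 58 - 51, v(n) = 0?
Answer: 31329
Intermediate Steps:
S = 7
U = 243 (U = 236 + 7 = 243)
((-11 + (v(-3) + 5)*(-11)) + U)**2 = ((-11 + (0 + 5)*(-11)) + 243)**2 = ((-11 + 5*(-11)) + 243)**2 = ((-11 - 55) + 243)**2 = (-66 + 243)**2 = 177**2 = 31329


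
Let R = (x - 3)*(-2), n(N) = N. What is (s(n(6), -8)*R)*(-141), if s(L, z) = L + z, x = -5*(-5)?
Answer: -12408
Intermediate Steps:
x = 25
R = -44 (R = (25 - 3)*(-2) = 22*(-2) = -44)
(s(n(6), -8)*R)*(-141) = ((6 - 8)*(-44))*(-141) = -2*(-44)*(-141) = 88*(-141) = -12408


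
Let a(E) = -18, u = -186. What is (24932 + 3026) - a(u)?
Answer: 27976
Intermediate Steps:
(24932 + 3026) - a(u) = (24932 + 3026) - 1*(-18) = 27958 + 18 = 27976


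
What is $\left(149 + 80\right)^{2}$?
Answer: $52441$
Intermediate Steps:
$\left(149 + 80\right)^{2} = 229^{2} = 52441$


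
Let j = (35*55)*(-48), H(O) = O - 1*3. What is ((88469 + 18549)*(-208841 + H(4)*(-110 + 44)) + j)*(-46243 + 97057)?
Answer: -1136043604304964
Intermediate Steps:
H(O) = -3 + O (H(O) = O - 3 = -3 + O)
j = -92400 (j = 1925*(-48) = -92400)
((88469 + 18549)*(-208841 + H(4)*(-110 + 44)) + j)*(-46243 + 97057) = ((88469 + 18549)*(-208841 + (-3 + 4)*(-110 + 44)) - 92400)*(-46243 + 97057) = (107018*(-208841 + 1*(-66)) - 92400)*50814 = (107018*(-208841 - 66) - 92400)*50814 = (107018*(-208907) - 92400)*50814 = (-22356809326 - 92400)*50814 = -22356901726*50814 = -1136043604304964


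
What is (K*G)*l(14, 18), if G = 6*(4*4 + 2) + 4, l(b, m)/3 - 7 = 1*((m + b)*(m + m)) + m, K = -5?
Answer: -1977360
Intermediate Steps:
l(b, m) = 21 + 3*m + 6*m*(b + m) (l(b, m) = 21 + 3*(1*((m + b)*(m + m)) + m) = 21 + 3*(1*((b + m)*(2*m)) + m) = 21 + 3*(1*(2*m*(b + m)) + m) = 21 + 3*(2*m*(b + m) + m) = 21 + 3*(m + 2*m*(b + m)) = 21 + (3*m + 6*m*(b + m)) = 21 + 3*m + 6*m*(b + m))
G = 112 (G = 6*(16 + 2) + 4 = 6*18 + 4 = 108 + 4 = 112)
(K*G)*l(14, 18) = (-5*112)*(21 + 3*18 + 6*18² + 6*14*18) = -560*(21 + 54 + 6*324 + 1512) = -560*(21 + 54 + 1944 + 1512) = -560*3531 = -1977360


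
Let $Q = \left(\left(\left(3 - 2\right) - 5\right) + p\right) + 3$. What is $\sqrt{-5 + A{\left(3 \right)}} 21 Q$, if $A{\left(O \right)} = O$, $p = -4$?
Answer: $- 105 i \sqrt{2} \approx - 148.49 i$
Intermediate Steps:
$Q = -5$ ($Q = \left(\left(\left(3 - 2\right) - 5\right) - 4\right) + 3 = \left(\left(1 - 5\right) - 4\right) + 3 = \left(-4 - 4\right) + 3 = -8 + 3 = -5$)
$\sqrt{-5 + A{\left(3 \right)}} 21 Q = \sqrt{-5 + 3} \cdot 21 \left(-5\right) = \sqrt{-2} \cdot 21 \left(-5\right) = i \sqrt{2} \cdot 21 \left(-5\right) = 21 i \sqrt{2} \left(-5\right) = - 105 i \sqrt{2}$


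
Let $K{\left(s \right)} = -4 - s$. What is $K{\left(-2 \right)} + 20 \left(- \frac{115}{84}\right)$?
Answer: $- \frac{617}{21} \approx -29.381$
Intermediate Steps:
$K{\left(-2 \right)} + 20 \left(- \frac{115}{84}\right) = \left(-4 - -2\right) + 20 \left(- \frac{115}{84}\right) = \left(-4 + 2\right) + 20 \left(\left(-115\right) \frac{1}{84}\right) = -2 + 20 \left(- \frac{115}{84}\right) = -2 - \frac{575}{21} = - \frac{617}{21}$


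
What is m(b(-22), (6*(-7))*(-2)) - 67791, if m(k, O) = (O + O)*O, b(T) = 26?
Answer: -53679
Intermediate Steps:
m(k, O) = 2*O² (m(k, O) = (2*O)*O = 2*O²)
m(b(-22), (6*(-7))*(-2)) - 67791 = 2*((6*(-7))*(-2))² - 67791 = 2*(-42*(-2))² - 67791 = 2*84² - 67791 = 2*7056 - 67791 = 14112 - 67791 = -53679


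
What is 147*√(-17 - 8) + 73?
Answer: 73 + 735*I ≈ 73.0 + 735.0*I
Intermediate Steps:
147*√(-17 - 8) + 73 = 147*√(-25) + 73 = 147*(5*I) + 73 = 735*I + 73 = 73 + 735*I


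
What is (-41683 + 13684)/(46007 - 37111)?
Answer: -27999/8896 ≈ -3.1474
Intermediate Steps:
(-41683 + 13684)/(46007 - 37111) = -27999/8896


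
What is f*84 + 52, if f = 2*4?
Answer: 724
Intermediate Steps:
f = 8
f*84 + 52 = 8*84 + 52 = 672 + 52 = 724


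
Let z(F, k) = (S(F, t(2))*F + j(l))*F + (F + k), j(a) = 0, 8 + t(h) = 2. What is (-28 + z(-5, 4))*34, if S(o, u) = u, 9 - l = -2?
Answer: -6086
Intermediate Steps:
l = 11 (l = 9 - 1*(-2) = 9 + 2 = 11)
t(h) = -6 (t(h) = -8 + 2 = -6)
z(F, k) = F + k - 6*F² (z(F, k) = (-6*F + 0)*F + (F + k) = (-6*F)*F + (F + k) = -6*F² + (F + k) = F + k - 6*F²)
(-28 + z(-5, 4))*34 = (-28 + (-5 + 4 - 6*(-5)²))*34 = (-28 + (-5 + 4 - 6*25))*34 = (-28 + (-5 + 4 - 150))*34 = (-28 - 151)*34 = -179*34 = -6086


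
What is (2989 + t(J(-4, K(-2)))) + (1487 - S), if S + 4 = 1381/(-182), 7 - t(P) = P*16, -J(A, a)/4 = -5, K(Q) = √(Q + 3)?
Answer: 759775/182 ≈ 4174.6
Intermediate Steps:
K(Q) = √(3 + Q)
J(A, a) = 20 (J(A, a) = -4*(-5) = 20)
t(P) = 7 - 16*P (t(P) = 7 - P*16 = 7 - 16*P)
S = -2109/182 (S = -4 + 1381/(-182) = -4 + 1381*(-1/182) = -4 - 1381/182 = -2109/182 ≈ -11.588)
(2989 + t(J(-4, K(-2)))) + (1487 - S) = (2989 + (7 - 16*20)) + (1487 - 1*(-2109/182)) = (2989 + (7 - 320)) + (1487 + 2109/182) = (2989 - 313) + 272743/182 = 2676 + 272743/182 = 759775/182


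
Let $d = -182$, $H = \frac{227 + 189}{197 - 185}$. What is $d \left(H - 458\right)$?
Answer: $\frac{231140}{3} \approx 77047.0$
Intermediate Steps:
$H = \frac{104}{3}$ ($H = \frac{416}{12} = 416 \cdot \frac{1}{12} = \frac{104}{3} \approx 34.667$)
$d \left(H - 458\right) = - 182 \left(\frac{104}{3} - 458\right) = \left(-182\right) \left(- \frac{1270}{3}\right) = \frac{231140}{3}$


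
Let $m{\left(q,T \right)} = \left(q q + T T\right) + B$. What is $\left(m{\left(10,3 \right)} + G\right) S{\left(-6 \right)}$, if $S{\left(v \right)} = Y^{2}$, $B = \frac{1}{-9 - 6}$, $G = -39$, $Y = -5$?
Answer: $\frac{5245}{3} \approx 1748.3$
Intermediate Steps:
$B = - \frac{1}{15}$ ($B = \frac{1}{-15} = - \frac{1}{15} \approx -0.066667$)
$m{\left(q,T \right)} = - \frac{1}{15} + T^{2} + q^{2}$ ($m{\left(q,T \right)} = \left(q q + T T\right) - \frac{1}{15} = \left(q^{2} + T^{2}\right) - \frac{1}{15} = \left(T^{2} + q^{2}\right) - \frac{1}{15} = - \frac{1}{15} + T^{2} + q^{2}$)
$S{\left(v \right)} = 25$ ($S{\left(v \right)} = \left(-5\right)^{2} = 25$)
$\left(m{\left(10,3 \right)} + G\right) S{\left(-6 \right)} = \left(\left(- \frac{1}{15} + 3^{2} + 10^{2}\right) - 39\right) 25 = \left(\left(- \frac{1}{15} + 9 + 100\right) - 39\right) 25 = \left(\frac{1634}{15} - 39\right) 25 = \frac{1049}{15} \cdot 25 = \frac{5245}{3}$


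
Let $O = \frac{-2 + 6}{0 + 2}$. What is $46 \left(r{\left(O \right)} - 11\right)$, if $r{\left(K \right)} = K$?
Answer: $-414$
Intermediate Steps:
$O = 2$ ($O = \frac{4}{2} = 4 \cdot \frac{1}{2} = 2$)
$46 \left(r{\left(O \right)} - 11\right) = 46 \left(2 - 11\right) = 46 \left(-9\right) = -414$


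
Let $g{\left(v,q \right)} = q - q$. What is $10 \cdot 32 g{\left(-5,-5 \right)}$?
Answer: $0$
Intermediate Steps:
$g{\left(v,q \right)} = 0$
$10 \cdot 32 g{\left(-5,-5 \right)} = 10 \cdot 32 \cdot 0 = 320 \cdot 0 = 0$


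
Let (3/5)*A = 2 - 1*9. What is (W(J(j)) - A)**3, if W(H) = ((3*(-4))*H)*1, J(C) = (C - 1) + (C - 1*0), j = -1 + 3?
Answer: -389017/27 ≈ -14408.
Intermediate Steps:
j = 2
A = -35/3 (A = 5*(2 - 1*9)/3 = 5*(2 - 9)/3 = (5/3)*(-7) = -35/3 ≈ -11.667)
J(C) = -1 + 2*C (J(C) = (-1 + C) + (C + 0) = (-1 + C) + C = -1 + 2*C)
W(H) = -12*H (W(H) = -12*H*1 = -12*H)
(W(J(j)) - A)**3 = (-12*(-1 + 2*2) - 1*(-35/3))**3 = (-12*(-1 + 4) + 35/3)**3 = (-12*3 + 35/3)**3 = (-36 + 35/3)**3 = (-73/3)**3 = -389017/27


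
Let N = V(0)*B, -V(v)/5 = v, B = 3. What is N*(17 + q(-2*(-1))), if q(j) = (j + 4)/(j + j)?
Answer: 0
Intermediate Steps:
V(v) = -5*v
q(j) = (4 + j)/(2*j) (q(j) = (4 + j)/((2*j)) = (4 + j)*(1/(2*j)) = (4 + j)/(2*j))
N = 0 (N = -5*0*3 = 0*3 = 0)
N*(17 + q(-2*(-1))) = 0*(17 + (4 - 2*(-1))/(2*((-2*(-1))))) = 0*(17 + (½)*(4 + 2)/2) = 0*(17 + (½)*(½)*6) = 0*(17 + 3/2) = 0*(37/2) = 0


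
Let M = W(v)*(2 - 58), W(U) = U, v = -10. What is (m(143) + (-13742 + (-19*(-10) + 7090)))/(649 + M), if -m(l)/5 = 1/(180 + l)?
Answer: -2087231/390507 ≈ -5.3449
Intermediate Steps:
m(l) = -5/(180 + l)
M = 560 (M = -10*(2 - 58) = -10*(-56) = 560)
(m(143) + (-13742 + (-19*(-10) + 7090)))/(649 + M) = (-5/(180 + 143) + (-13742 + (-19*(-10) + 7090)))/(649 + 560) = (-5/323 + (-13742 + (190 + 7090)))/1209 = (-5*1/323 + (-13742 + 7280))*(1/1209) = (-5/323 - 6462)*(1/1209) = -2087231/323*1/1209 = -2087231/390507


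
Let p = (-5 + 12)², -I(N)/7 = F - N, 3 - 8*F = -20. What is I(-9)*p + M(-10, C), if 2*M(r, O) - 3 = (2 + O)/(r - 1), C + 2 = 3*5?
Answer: -358363/88 ≈ -4072.3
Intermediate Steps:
F = 23/8 (F = 3/8 - ⅛*(-20) = 3/8 + 5/2 = 23/8 ≈ 2.8750)
C = 13 (C = -2 + 3*5 = -2 + 15 = 13)
I(N) = -161/8 + 7*N (I(N) = -7*(23/8 - N) = -161/8 + 7*N)
p = 49 (p = 7² = 49)
M(r, O) = 3/2 + (2 + O)/(2*(-1 + r)) (M(r, O) = 3/2 + ((2 + O)/(r - 1))/2 = 3/2 + ((2 + O)/(-1 + r))/2 = 3/2 + (2 + O)/(2*(-1 + r)))
I(-9)*p + M(-10, C) = (-161/8 + 7*(-9))*49 + (-1 + 13 + 3*(-10))/(2*(-1 - 10)) = (-161/8 - 63)*49 + (½)*(-1 + 13 - 30)/(-11) = -665/8*49 + (½)*(-1/11)*(-18) = -32585/8 + 9/11 = -358363/88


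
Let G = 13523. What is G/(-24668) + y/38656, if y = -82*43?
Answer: -76215557/119195776 ≈ -0.63941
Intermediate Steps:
y = -3526
G/(-24668) + y/38656 = 13523/(-24668) - 3526/38656 = 13523*(-1/24668) - 3526*1/38656 = -13523/24668 - 1763/19328 = -76215557/119195776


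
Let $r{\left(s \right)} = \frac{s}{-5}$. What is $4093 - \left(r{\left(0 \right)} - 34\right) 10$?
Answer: $4433$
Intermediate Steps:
$r{\left(s \right)} = - \frac{s}{5}$ ($r{\left(s \right)} = s \left(- \frac{1}{5}\right) = - \frac{s}{5}$)
$4093 - \left(r{\left(0 \right)} - 34\right) 10 = 4093 - \left(\left(- \frac{1}{5}\right) 0 - 34\right) 10 = 4093 - \left(0 - 34\right) 10 = 4093 - \left(-34\right) 10 = 4093 - -340 = 4093 + 340 = 4433$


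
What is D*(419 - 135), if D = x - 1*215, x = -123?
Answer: -95992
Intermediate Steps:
D = -338 (D = -123 - 1*215 = -123 - 215 = -338)
D*(419 - 135) = -338*(419 - 135) = -338*284 = -95992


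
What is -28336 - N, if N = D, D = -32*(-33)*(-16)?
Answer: -11440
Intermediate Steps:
D = -16896 (D = 1056*(-16) = -16896)
N = -16896
-28336 - N = -28336 - 1*(-16896) = -28336 + 16896 = -11440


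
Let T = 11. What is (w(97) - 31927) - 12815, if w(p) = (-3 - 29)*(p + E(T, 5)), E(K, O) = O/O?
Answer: -47878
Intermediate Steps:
E(K, O) = 1
w(p) = -32 - 32*p (w(p) = (-3 - 29)*(p + 1) = -32*(1 + p) = -32 - 32*p)
(w(97) - 31927) - 12815 = ((-32 - 32*97) - 31927) - 12815 = ((-32 - 3104) - 31927) - 12815 = (-3136 - 31927) - 12815 = -35063 - 12815 = -47878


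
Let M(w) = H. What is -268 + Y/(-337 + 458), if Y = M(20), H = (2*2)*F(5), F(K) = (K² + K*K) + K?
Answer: -2928/11 ≈ -266.18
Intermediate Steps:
F(K) = K + 2*K² (F(K) = (K² + K²) + K = 2*K² + K = K + 2*K²)
H = 220 (H = (2*2)*(5*(1 + 2*5)) = 4*(5*(1 + 10)) = 4*(5*11) = 4*55 = 220)
M(w) = 220
Y = 220
-268 + Y/(-337 + 458) = -268 + 220/(-337 + 458) = -268 + 220/121 = -268 + (1/121)*220 = -268 + 20/11 = -2928/11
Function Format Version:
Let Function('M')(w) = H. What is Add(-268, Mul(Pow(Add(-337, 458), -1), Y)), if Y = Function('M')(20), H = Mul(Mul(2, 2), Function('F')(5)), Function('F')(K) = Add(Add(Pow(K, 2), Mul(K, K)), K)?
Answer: Rational(-2928, 11) ≈ -266.18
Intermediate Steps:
Function('F')(K) = Add(K, Mul(2, Pow(K, 2))) (Function('F')(K) = Add(Add(Pow(K, 2), Pow(K, 2)), K) = Add(Mul(2, Pow(K, 2)), K) = Add(K, Mul(2, Pow(K, 2))))
H = 220 (H = Mul(Mul(2, 2), Mul(5, Add(1, Mul(2, 5)))) = Mul(4, Mul(5, Add(1, 10))) = Mul(4, Mul(5, 11)) = Mul(4, 55) = 220)
Function('M')(w) = 220
Y = 220
Add(-268, Mul(Pow(Add(-337, 458), -1), Y)) = Add(-268, Mul(Pow(Add(-337, 458), -1), 220)) = Add(-268, Mul(Pow(121, -1), 220)) = Add(-268, Mul(Rational(1, 121), 220)) = Add(-268, Rational(20, 11)) = Rational(-2928, 11)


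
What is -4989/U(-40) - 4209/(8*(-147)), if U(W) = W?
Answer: 62869/490 ≈ 128.30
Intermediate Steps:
-4989/U(-40) - 4209/(8*(-147)) = -4989/(-40) - 4209/(8*(-147)) = -4989*(-1/40) - 4209/(-1176) = 4989/40 - 4209*(-1/1176) = 4989/40 + 1403/392 = 62869/490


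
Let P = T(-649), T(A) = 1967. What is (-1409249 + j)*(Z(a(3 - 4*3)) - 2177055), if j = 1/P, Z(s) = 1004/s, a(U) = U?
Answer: 6035089977211802/1967 ≈ 3.0682e+12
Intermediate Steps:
P = 1967
j = 1/1967 ≈ 0.00050839
(-1409249 + j)*(Z(a(3 - 4*3)) - 2177055) = (-1409249 + 1/1967)*(1004/(3 - 4*3) - 2177055) = -2771992782*(1004/(3 - 12) - 2177055)/1967 = -2771992782*(1004/(-9) - 2177055)/1967 = -2771992782*(1004*(-1/9) - 2177055)/1967 = -2771992782*(-1004/9 - 2177055)/1967 = -2771992782/1967*(-19594499/9) = 6035089977211802/1967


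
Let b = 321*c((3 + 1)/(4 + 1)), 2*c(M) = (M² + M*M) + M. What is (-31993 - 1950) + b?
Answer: -840229/25 ≈ -33609.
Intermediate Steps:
c(M) = M² + M/2 (c(M) = ((M² + M*M) + M)/2 = ((M² + M²) + M)/2 = (2*M² + M)/2 = (M + 2*M²)/2 = M² + M/2)
b = 8346/25 (b = 321*(((3 + 1)/(4 + 1))*(½ + (3 + 1)/(4 + 1))) = 321*((4/5)*(½ + 4/5)) = 321*((4*(⅕))*(½ + 4*(⅕))) = 321*(4*(½ + ⅘)/5) = 321*((⅘)*(13/10)) = 321*(26/25) = 8346/25 ≈ 333.84)
(-31993 - 1950) + b = (-31993 - 1950) + 8346/25 = -33943 + 8346/25 = -840229/25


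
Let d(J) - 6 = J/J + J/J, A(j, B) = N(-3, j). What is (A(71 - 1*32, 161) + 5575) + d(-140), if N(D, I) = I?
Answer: 5622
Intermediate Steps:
A(j, B) = j
d(J) = 8 (d(J) = 6 + (J/J + J/J) = 6 + (1 + 1) = 6 + 2 = 8)
(A(71 - 1*32, 161) + 5575) + d(-140) = ((71 - 1*32) + 5575) + 8 = ((71 - 32) + 5575) + 8 = (39 + 5575) + 8 = 5614 + 8 = 5622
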